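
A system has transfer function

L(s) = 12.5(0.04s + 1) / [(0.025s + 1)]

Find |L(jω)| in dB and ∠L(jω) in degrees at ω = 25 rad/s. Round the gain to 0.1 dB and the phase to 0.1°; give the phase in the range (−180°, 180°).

At ω = 25 rad/s:
zero (1 + j25·0.04) = 1 + j1 → |·| ≈ 1.4142, ∠ ≈ 45.00°
pole (1 + j25·0.025) = 1 + j0.625 → |·| ≈ 1.1792, ∠ ≈ 32.01°
|L| = 12.5 · 1.4142 / (1.1792) ≈ 14.991
Gain = 20 log₁₀(14.991) ≈ 23.52 dB
∠L = (45.00°) − (32.01°) = 12.99°

23.5 dB, 13.0°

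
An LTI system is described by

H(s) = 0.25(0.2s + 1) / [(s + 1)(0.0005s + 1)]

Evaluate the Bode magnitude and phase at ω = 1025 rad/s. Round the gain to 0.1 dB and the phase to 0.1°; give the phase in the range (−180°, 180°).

-27.0 dB, -27.4°

At ω = 1025 rad/s:
zero (1 + j1025·0.2) = 1 + j205 → |·| ≈ 205, ∠ ≈ 89.72°
pole (1 + j1025·1) = 1 + j1025 → |·| ≈ 1025, ∠ ≈ 89.94°
pole (1 + j1025·0.0005) = 1 + j0.5125 → |·| ≈ 1.1237, ∠ ≈ 27.14°
|H| = 0.25 · 205 / (1025 · 1.1237) ≈ 0.044496
Gain = 20 log₁₀(0.044496) ≈ -27.03 dB
∠H = (89.72°) − (89.94° + 27.14°) = -27.36°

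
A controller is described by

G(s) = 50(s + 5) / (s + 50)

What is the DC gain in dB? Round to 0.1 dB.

G(0) = 50·5 / (50) = 5
20 log₁₀(5) ≈ 13.98 dB

14.0 dB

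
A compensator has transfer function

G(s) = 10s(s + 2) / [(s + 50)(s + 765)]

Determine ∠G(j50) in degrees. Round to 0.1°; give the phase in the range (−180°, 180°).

129.0°

At s = jω = j50:
zero (s+2): 2 + j50 → |·| = √(2²+50²) = √2504 ≈ 50.04, ∠ = arctan(50/2) ≈ 87.71°
zero at origin: s = j50 → |·| = 50, ∠ = 90.00°
pole (s+50): 50 + j50 → |·| = √(50²+50²) = √5000 ≈ 70.711, ∠ = arctan(50/50) ≈ 45.00°
pole (s+765): 765 + j50 → |·| = √(765²+50²) = √587725 ≈ 766.63, ∠ = arctan(50/765) ≈ 3.74°
∠G = 177.71° − 48.74° = 128.97°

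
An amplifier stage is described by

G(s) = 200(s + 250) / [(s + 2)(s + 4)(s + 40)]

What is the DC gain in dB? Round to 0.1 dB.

G(0) = 200·250 / (2·4·40) = 156.25
20 log₁₀(156.25) ≈ 43.88 dB

43.9 dB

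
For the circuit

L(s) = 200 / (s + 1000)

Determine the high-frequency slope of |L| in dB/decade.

Each pole contributes −20 dB/decade at high frequency; each zero contributes +20 dB/decade.
Net: 0 zero(s) − 1 pole(s) → -20 dB/decade.

-20 dB/decade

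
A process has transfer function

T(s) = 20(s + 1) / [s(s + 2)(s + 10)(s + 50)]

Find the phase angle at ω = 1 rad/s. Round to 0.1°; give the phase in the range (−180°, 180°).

-78.4°

At s = jω = j1:
zero (s+1): 1 + j1 → |·| = √(1²+1²) = √2 ≈ 1.4142, ∠ = arctan(1/1) ≈ 45.00°
pole (s+2): 2 + j1 → |·| = √(2²+1²) = √5 ≈ 2.2361, ∠ = arctan(1/2) ≈ 26.57°
pole (s+10): 10 + j1 → |·| = √(10²+1²) = √101 ≈ 10.05, ∠ = arctan(1/10) ≈ 5.71°
pole (s+50): 50 + j1 → |·| = √(50²+1²) = √2501 ≈ 50.01, ∠ = arctan(1/50) ≈ 1.15°
pole at origin: |s| = 1, ∠ = 90.00° (in denominator)
∠T = 45.00° − 123.43° = -78.43°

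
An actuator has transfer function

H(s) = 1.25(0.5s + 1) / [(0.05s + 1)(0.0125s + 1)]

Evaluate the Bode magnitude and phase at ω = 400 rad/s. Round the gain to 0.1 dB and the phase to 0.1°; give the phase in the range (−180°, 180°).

At ω = 400 rad/s:
zero (1 + j400·0.5) = 1 + j200 → |·| ≈ 200, ∠ ≈ 89.71°
pole (1 + j400·0.05) = 1 + j20 → |·| ≈ 20.025, ∠ ≈ 87.14°
pole (1 + j400·0.0125) = 1 + j5 → |·| ≈ 5.099, ∠ ≈ 78.69°
|H| = 1.25 · 200 / (20.025 · 5.099) ≈ 2.4484
Gain = 20 log₁₀(2.4484) ≈ 7.78 dB
∠H = (89.71°) − (87.14° + 78.69°) = -76.12°

7.8 dB, -76.1°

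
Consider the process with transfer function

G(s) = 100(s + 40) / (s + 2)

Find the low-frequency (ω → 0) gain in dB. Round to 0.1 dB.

G(0) = 100·40 / (2) = 2000
20 log₁₀(2000) ≈ 66.02 dB

66.0 dB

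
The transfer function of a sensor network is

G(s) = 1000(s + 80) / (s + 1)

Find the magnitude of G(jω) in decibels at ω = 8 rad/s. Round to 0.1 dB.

At s = jω = j8:
zero (s+80): 80 + j8 → |·| = √(80²+8²) = √6464 ≈ 80.399, ∠ = arctan(8/80) ≈ 5.71°
pole (s+1): 1 + j8 → |·| = √(1²+8²) = √65 ≈ 8.0623, ∠ = arctan(8/1) ≈ 82.87°
|G| = 1000 · 80.399 / 8.0623 ≈ 9972.2
Gain = 20 log₁₀(9972.2) ≈ 79.98 dB

80.0 dB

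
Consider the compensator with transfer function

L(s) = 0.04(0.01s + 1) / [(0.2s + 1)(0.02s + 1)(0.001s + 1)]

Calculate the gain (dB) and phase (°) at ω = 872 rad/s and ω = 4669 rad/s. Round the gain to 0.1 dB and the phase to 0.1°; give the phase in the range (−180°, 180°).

ω = 872: -81.2 dB, -134.0°; ω = 4669: -107.0 dB, -168.5°

At ω = 872 rad/s:
zero (1 + j872·0.01) = 1 + j8.72 → |·| ≈ 8.7772, ∠ ≈ 83.46°
pole (1 + j872·0.2) = 1 + j174.4 → |·| ≈ 174.4, ∠ ≈ 89.67°
pole (1 + j872·0.02) = 1 + j17.44 → |·| ≈ 17.469, ∠ ≈ 86.72°
pole (1 + j872·0.001) = 1 + j0.872 → |·| ≈ 1.3268, ∠ ≈ 41.09°
|L| = 0.04 · 8.7772 / (174.4 · 17.469 · 1.3268) ≈ 8.6855e-05
Gain = 20 log₁₀(8.6855e-05) ≈ -81.22 dB
∠L = (83.46°) − (89.67° + 86.72° + 41.09°) = -134.02°

At ω = 4669 rad/s:
zero (1 + j4669·0.01) = 1 + j46.69 → |·| ≈ 46.701, ∠ ≈ 88.77°
pole (1 + j4669·0.2) = 1 + j933.8 → |·| ≈ 933.8, ∠ ≈ 89.94°
pole (1 + j4669·0.02) = 1 + j93.38 → |·| ≈ 93.385, ∠ ≈ 89.39°
pole (1 + j4669·0.001) = 1 + j4.669 → |·| ≈ 4.7749, ∠ ≈ 77.91°
|L| = 0.04 · 46.701 / (933.8 · 93.385 · 4.7749) ≈ 4.4863e-06
Gain = 20 log₁₀(4.4863e-06) ≈ -106.96 dB
∠L = (88.77°) − (89.94° + 89.39° + 77.91°) = -168.47°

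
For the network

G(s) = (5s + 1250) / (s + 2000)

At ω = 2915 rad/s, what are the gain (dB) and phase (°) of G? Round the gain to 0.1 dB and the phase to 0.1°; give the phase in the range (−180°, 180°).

Substitute s = j2915:
Numerator: 5(j2915) + 1250 = 1250 + j14575
Denominator: (j2915) + 2000 = 2000 + j2915
|N| = √(1250² + 14575²) ≈ 14629, ∠N ≈ 85.10°
|D| = √(2000² + 2915²) ≈ 3535.1, ∠D ≈ 55.55°
|G| = 14629 / 3535.1 ≈ 4.1382
Gain = 20 log₁₀(4.1382) ≈ 12.34 dB
∠G = 85.10° − 55.55° = 29.55°

12.3 dB, 29.6°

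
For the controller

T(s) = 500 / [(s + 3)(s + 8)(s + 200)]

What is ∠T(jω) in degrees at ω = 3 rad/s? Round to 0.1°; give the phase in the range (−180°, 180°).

At s = jω = j3:
pole (s+3): 3 + j3 → |·| = √(3²+3²) = √18 ≈ 4.2426, ∠ = arctan(3/3) ≈ 45.00°
pole (s+8): 8 + j3 → |·| = √(8²+3²) = √73 ≈ 8.544, ∠ = arctan(3/8) ≈ 20.56°
pole (s+200): 200 + j3 → |·| = √(200²+3²) = √40009 ≈ 200.02, ∠ = arctan(3/200) ≈ 0.86°
∠T = 0.00° − 66.42° = -66.42°

-66.4°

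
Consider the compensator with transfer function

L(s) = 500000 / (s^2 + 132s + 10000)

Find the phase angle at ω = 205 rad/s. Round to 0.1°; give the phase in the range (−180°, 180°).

-139.8°

At s = jω = j205:
quadratic: (j205)² + 132·j205 + 10000 = -32025 + j27060 → |·| ≈ 41927, ∠ ≈ 139.80°
∠L = 0.00° − 139.80° = -139.80°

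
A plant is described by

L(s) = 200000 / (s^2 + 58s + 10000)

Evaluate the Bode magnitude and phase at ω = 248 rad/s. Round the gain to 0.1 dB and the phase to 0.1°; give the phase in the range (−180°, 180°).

11.5 dB, -164.4°

At s = jω = j248:
quadratic: (j248)² + 58·j248 + 10000 = -51504 + j14384 → |·| ≈ 53475, ∠ ≈ 164.40°
|L| = 200000 / 53475 ≈ 3.7401
Gain = 20 log₁₀(3.7401) ≈ 11.46 dB
∠L = 0.00° − 164.40° = -164.40°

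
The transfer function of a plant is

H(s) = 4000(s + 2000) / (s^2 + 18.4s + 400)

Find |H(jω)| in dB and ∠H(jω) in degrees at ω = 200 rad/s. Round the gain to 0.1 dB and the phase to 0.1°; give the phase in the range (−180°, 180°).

46.1 dB, -169.0°

At s = jω = j200:
zero (s+2000): 2000 + j200 → |·| = √(2000²+200²) = √4040000 ≈ 2010, ∠ = arctan(200/2000) ≈ 5.71°
quadratic: (j200)² + 18.4·j200 + 400 = -39600 + j3680 → |·| ≈ 39771, ∠ ≈ 174.69°
|H| = 4000 · 2010 / 39771 ≈ 202.16
Gain = 20 log₁₀(202.16) ≈ 46.11 dB
∠H = 5.71° − 174.69° = -168.98°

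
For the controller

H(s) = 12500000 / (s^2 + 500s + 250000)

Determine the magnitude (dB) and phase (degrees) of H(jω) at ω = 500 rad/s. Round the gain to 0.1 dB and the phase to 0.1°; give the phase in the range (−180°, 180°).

At s = jω = j500:
quadratic: (j500)² + 500·j500 + 250000 = 0 + j250000 → |·| ≈ 2.5e+05, ∠ ≈ 90.00°
|H| = 12500000 / 2.5e+05 ≈ 50
Gain = 20 log₁₀(50) ≈ 33.98 dB
∠H = 0.00° − 90.00° = -90.00°

34.0 dB, -90.0°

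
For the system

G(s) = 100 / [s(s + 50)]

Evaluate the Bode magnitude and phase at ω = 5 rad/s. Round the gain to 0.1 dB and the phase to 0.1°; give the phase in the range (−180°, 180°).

-8.0 dB, -95.7°

At s = jω = j5:
pole (s+50): 50 + j5 → |·| = √(50²+5²) = √2525 ≈ 50.249, ∠ = arctan(5/50) ≈ 5.71°
pole at origin: |s| = 5, ∠ = 90.00° (in denominator)
|G| = 100 / 251.25 ≈ 0.39801
Gain = 20 log₁₀(0.39801) ≈ -8.00 dB
∠G = 0.00° − 95.71° = -95.71°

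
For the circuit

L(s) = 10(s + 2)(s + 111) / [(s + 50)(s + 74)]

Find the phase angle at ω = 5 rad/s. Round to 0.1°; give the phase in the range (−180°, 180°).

61.2°

At s = jω = j5:
zero (s+2): 2 + j5 → |·| = √(2²+5²) = √29 ≈ 5.3852, ∠ = arctan(5/2) ≈ 68.20°
zero (s+111): 111 + j5 → |·| = √(111²+5²) = √12346 ≈ 111.11, ∠ = arctan(5/111) ≈ 2.58°
pole (s+50): 50 + j5 → |·| = √(50²+5²) = √2525 ≈ 50.249, ∠ = arctan(5/50) ≈ 5.71°
pole (s+74): 74 + j5 → |·| = √(74²+5²) = √5501 ≈ 74.169, ∠ = arctan(5/74) ≈ 3.87°
∠L = 70.78° − 9.58° = 61.20°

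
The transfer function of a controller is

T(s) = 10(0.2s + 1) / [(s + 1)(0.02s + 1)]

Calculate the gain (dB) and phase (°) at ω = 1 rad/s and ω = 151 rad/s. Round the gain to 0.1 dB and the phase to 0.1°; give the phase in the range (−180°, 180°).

ω = 1: 17.2 dB, -34.8°; ω = 151: -4.0 dB, -73.2°

At ω = 1 rad/s:
zero (1 + j1·0.2) = 1 + j0.2 → |·| ≈ 1.0198, ∠ ≈ 11.31°
pole (1 + j1·1) = 1 + j1 → |·| ≈ 1.4142, ∠ ≈ 45.00°
pole (1 + j1·0.02) = 1 + j0.02 → |·| ≈ 1.0002, ∠ ≈ 1.15°
|T| = 10 · 1.0198 / (1.4142 · 1.0002) ≈ 7.2097
Gain = 20 log₁₀(7.2097) ≈ 17.16 dB
∠T = (11.31°) − (45.00° + 1.15°) = -34.84°

At ω = 151 rad/s:
zero (1 + j151·0.2) = 1 + j30.2 → |·| ≈ 30.217, ∠ ≈ 88.10°
pole (1 + j151·1) = 1 + j151 → |·| ≈ 151, ∠ ≈ 89.62°
pole (1 + j151·0.02) = 1 + j3.02 → |·| ≈ 3.1813, ∠ ≈ 71.68°
|T| = 10 · 30.217 / (151 · 3.1813) ≈ 0.62903
Gain = 20 log₁₀(0.62903) ≈ -4.03 dB
∠T = (88.10°) − (89.62° + 71.68°) = -73.20°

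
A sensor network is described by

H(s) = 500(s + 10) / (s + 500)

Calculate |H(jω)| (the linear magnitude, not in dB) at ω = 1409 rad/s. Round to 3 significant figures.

471

At s = jω = j1409:
zero (s+10): 10 + j1409 → |·| = √(10²+1409²) = √1985381 ≈ 1409, ∠ = arctan(1409/10) ≈ 89.59°
pole (s+500): 500 + j1409 → |·| = √(500²+1409²) = √2235281 ≈ 1495.1, ∠ = arctan(1409/500) ≈ 70.46°
|H| = 500 · 1409 / 1495.1 ≈ 471.21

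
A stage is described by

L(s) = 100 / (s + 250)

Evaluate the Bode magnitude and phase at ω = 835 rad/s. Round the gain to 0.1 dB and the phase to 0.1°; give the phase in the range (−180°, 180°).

-18.8 dB, -73.3°

At s = jω = j835:
pole (s+250): 250 + j835 → |·| = √(250²+835²) = √759725 ≈ 871.62, ∠ = arctan(835/250) ≈ 73.33°
|L| = 100 / 871.62 ≈ 0.11473
Gain = 20 log₁₀(0.11473) ≈ -18.81 dB
∠L = 0.00° − 73.33° = -73.33°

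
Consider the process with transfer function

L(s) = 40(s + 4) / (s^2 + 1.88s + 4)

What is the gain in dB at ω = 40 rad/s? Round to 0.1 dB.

0.1 dB

At s = jω = j40:
zero (s+4): 4 + j40 → |·| = √(4²+40²) = √1616 ≈ 40.2, ∠ = arctan(40/4) ≈ 84.29°
quadratic: (j40)² + 1.88·j40 + 4 = -1596 + j75.2 → |·| ≈ 1597.8, ∠ ≈ 177.30°
|L| = 40 · 40.2 / 1597.8 ≈ 1.0064
Gain = 20 log₁₀(1.0064) ≈ 0.06 dB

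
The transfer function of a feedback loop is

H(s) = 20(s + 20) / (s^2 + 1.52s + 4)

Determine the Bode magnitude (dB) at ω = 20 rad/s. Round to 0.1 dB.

3.1 dB

At s = jω = j20:
zero (s+20): 20 + j20 → |·| = √(20²+20²) = √800 ≈ 28.284, ∠ = arctan(20/20) ≈ 45.00°
quadratic: (j20)² + 1.52·j20 + 4 = -396 + j30.4 → |·| ≈ 397.17, ∠ ≈ 175.61°
|H| = 20 · 28.284 / 397.17 ≈ 1.4243
Gain = 20 log₁₀(1.4243) ≈ 3.07 dB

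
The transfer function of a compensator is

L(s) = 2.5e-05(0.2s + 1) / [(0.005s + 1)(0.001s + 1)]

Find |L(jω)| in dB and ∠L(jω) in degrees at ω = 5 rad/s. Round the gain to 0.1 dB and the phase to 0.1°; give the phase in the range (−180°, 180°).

At ω = 5 rad/s:
zero (1 + j5·0.2) = 1 + j1 → |·| ≈ 1.4142, ∠ ≈ 45.00°
pole (1 + j5·0.005) = 1 + j0.025 → |·| ≈ 1.0003, ∠ ≈ 1.43°
pole (1 + j5·0.001) = 1 + j0.005 → |·| ≈ 1, ∠ ≈ 0.29°
|L| = 2.5e-05 · 1.4142 / (1.0003 · 1) ≈ 3.5344e-05
Gain = 20 log₁₀(3.5344e-05) ≈ -89.03 dB
∠L = (45.00°) − (1.43° + 0.29°) = 43.28°

-89.0 dB, 43.3°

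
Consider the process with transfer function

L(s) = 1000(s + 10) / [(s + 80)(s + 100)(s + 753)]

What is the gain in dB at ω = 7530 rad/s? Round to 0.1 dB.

At s = jω = j7530:
zero (s+10): 10 + j7530 → |·| = √(10²+7530²) = √56701000 ≈ 7530, ∠ = arctan(7530/10) ≈ 89.92°
pole (s+80): 80 + j7530 → |·| = √(80²+7530²) = √56707300 ≈ 7530.4, ∠ = arctan(7530/80) ≈ 89.39°
pole (s+100): 100 + j7530 → |·| = √(100²+7530²) = √56710900 ≈ 7530.7, ∠ = arctan(7530/100) ≈ 89.24°
pole (s+753): 753 + j7530 → |·| = √(753²+7530²) = √57267909 ≈ 7567.6, ∠ = arctan(7530/753) ≈ 84.29°
|L| = 1000 · 7530 / 4.2915e+11 ≈ 1.7546e-05
Gain = 20 log₁₀(1.7546e-05) ≈ -95.12 dB

-95.1 dB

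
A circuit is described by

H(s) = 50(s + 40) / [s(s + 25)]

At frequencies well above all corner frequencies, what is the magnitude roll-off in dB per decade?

Each pole contributes −20 dB/decade at high frequency; each zero contributes +20 dB/decade.
Net: 1 zero(s) − 2 pole(s) → -20 dB/decade.

-20 dB/decade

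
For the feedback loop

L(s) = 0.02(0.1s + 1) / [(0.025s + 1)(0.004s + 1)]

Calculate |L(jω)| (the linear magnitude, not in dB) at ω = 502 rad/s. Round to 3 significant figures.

0.0356

At ω = 502 rad/s:
zero (1 + j502·0.1) = 1 + j50.2 → |·| ≈ 50.21, ∠ ≈ 88.86°
pole (1 + j502·0.025) = 1 + j12.55 → |·| ≈ 12.59, ∠ ≈ 85.44°
pole (1 + j502·0.004) = 1 + j2.008 → |·| ≈ 2.2432, ∠ ≈ 63.53°
|L| = 0.02 · 50.21 / (12.59 · 2.2432) ≈ 0.035557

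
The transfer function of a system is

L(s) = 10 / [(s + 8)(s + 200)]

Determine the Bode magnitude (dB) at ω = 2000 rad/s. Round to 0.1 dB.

At s = jω = j2000:
pole (s+8): 8 + j2000 → |·| = √(8²+2000²) = √4000064 ≈ 2000, ∠ = arctan(2000/8) ≈ 89.77°
pole (s+200): 200 + j2000 → |·| = √(200²+2000²) = √4040000 ≈ 2010, ∠ = arctan(2000/200) ≈ 84.29°
|L| = 10 / 4.02e+06 ≈ 2.4876e-06
Gain = 20 log₁₀(2.4876e-06) ≈ -112.08 dB

-112.1 dB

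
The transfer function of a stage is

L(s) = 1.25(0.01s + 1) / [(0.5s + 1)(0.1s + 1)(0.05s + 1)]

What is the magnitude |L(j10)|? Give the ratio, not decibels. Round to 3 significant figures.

At ω = 10 rad/s:
zero (1 + j10·0.01) = 1 + j0.1 → |·| ≈ 1.005, ∠ ≈ 5.71°
pole (1 + j10·0.5) = 1 + j5 → |·| ≈ 5.099, ∠ ≈ 78.69°
pole (1 + j10·0.1) = 1 + j1 → |·| ≈ 1.4142, ∠ ≈ 45.00°
pole (1 + j10·0.05) = 1 + j0.5 → |·| ≈ 1.118, ∠ ≈ 26.57°
|L| = 1.25 · 1.005 / (5.099 · 1.4142 · 1.118) ≈ 0.15583

0.156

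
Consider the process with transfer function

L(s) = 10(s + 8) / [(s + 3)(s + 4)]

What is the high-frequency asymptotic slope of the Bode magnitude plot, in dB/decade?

Each pole contributes −20 dB/decade at high frequency; each zero contributes +20 dB/decade.
Net: 1 zero(s) − 2 pole(s) → -20 dB/decade.

-20 dB/decade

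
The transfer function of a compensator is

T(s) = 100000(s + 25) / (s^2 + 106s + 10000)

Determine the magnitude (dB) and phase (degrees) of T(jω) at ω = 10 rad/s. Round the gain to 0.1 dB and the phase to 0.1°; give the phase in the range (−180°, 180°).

48.6 dB, 15.7°

At s = jω = j10:
zero (s+25): 25 + j10 → |·| = √(25²+10²) = √725 ≈ 26.926, ∠ = arctan(10/25) ≈ 21.80°
quadratic: (j10)² + 106·j10 + 10000 = 9900 + j1060 → |·| ≈ 9956.6, ∠ ≈ 6.11°
|T| = 100000 · 26.926 / 9956.6 ≈ 270.43
Gain = 20 log₁₀(270.43) ≈ 48.64 dB
∠T = 21.80° − 6.11° = 15.69°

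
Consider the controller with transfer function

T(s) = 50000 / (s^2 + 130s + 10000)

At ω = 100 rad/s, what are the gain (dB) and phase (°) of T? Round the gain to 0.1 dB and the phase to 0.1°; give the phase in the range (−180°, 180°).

11.7 dB, -90.0°

At s = jω = j100:
quadratic: (j100)² + 130·j100 + 10000 = 0 + j13000 → |·| ≈ 13000, ∠ ≈ 90.00°
|T| = 50000 / 13000 ≈ 3.8462
Gain = 20 log₁₀(3.8462) ≈ 11.70 dB
∠T = 0.00° − 90.00° = -90.00°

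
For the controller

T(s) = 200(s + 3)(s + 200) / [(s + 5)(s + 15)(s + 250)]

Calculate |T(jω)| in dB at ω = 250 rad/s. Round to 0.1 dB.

-2.8 dB

At s = jω = j250:
zero (s+3): 3 + j250 → |·| = √(3²+250²) = √62509 ≈ 250.02, ∠ = arctan(250/3) ≈ 89.31°
zero (s+200): 200 + j250 → |·| = √(200²+250²) = √102500 ≈ 320.16, ∠ = arctan(250/200) ≈ 51.34°
pole (s+5): 5 + j250 → |·| = √(5²+250²) = √62525 ≈ 250.05, ∠ = arctan(250/5) ≈ 88.85°
pole (s+15): 15 + j250 → |·| = √(15²+250²) = √62725 ≈ 250.45, ∠ = arctan(250/15) ≈ 86.57°
pole (s+250): 250 + j250 → |·| = √(250²+250²) = √125000 ≈ 353.55, ∠ = arctan(250/250) ≈ 45.00°
|T| = 200 · 80046 / 2.2141e+07 ≈ 0.72306
Gain = 20 log₁₀(0.72306) ≈ -2.82 dB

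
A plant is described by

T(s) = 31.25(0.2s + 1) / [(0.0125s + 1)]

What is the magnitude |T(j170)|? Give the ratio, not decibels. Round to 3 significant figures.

453

At ω = 170 rad/s:
zero (1 + j170·0.2) = 1 + j34 → |·| ≈ 34.015, ∠ ≈ 88.32°
pole (1 + j170·0.0125) = 1 + j2.125 → |·| ≈ 2.3485, ∠ ≈ 64.80°
|T| = 31.25 · 34.015 / (2.3485) ≈ 452.62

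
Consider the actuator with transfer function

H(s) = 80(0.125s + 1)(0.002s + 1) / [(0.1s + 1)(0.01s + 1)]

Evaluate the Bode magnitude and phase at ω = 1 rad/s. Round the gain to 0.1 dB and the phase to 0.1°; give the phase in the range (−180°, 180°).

38.1 dB, 1.0°

At ω = 1 rad/s:
zero (1 + j1·0.125) = 1 + j0.125 → |·| ≈ 1.0078, ∠ ≈ 7.13°
zero (1 + j1·0.002) = 1 + j0.002 → |·| ≈ 1, ∠ ≈ 0.11°
pole (1 + j1·0.1) = 1 + j0.1 → |·| ≈ 1.005, ∠ ≈ 5.71°
pole (1 + j1·0.01) = 1 + j0.01 → |·| ≈ 1, ∠ ≈ 0.57°
|H| = 80 · 1.0078 · 1 / (1.005 · 1) ≈ 80.223
Gain = 20 log₁₀(80.223) ≈ 38.09 dB
∠H = (7.13° + 0.11°) − (5.71° + 0.57°) = 0.96°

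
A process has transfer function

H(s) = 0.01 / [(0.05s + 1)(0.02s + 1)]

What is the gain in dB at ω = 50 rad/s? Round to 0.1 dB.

-51.6 dB

At ω = 50 rad/s:
pole (1 + j50·0.05) = 1 + j2.5 → |·| ≈ 2.6926, ∠ ≈ 68.20°
pole (1 + j50·0.02) = 1 + j1 → |·| ≈ 1.4142, ∠ ≈ 45.00°
|H| = 0.01 · 1 / (2.6926 · 1.4142) ≈ 0.0026261
Gain = 20 log₁₀(0.0026261) ≈ -51.61 dB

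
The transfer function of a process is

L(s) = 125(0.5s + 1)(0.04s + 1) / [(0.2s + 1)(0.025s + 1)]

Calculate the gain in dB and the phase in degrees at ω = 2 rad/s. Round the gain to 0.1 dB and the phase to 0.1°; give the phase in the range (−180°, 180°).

At ω = 2 rad/s:
zero (1 + j2·0.5) = 1 + j1 → |·| ≈ 1.4142, ∠ ≈ 45.00°
zero (1 + j2·0.04) = 1 + j0.08 → |·| ≈ 1.0032, ∠ ≈ 4.57°
pole (1 + j2·0.2) = 1 + j0.4 → |·| ≈ 1.077, ∠ ≈ 21.80°
pole (1 + j2·0.025) = 1 + j0.05 → |·| ≈ 1.0012, ∠ ≈ 2.86°
|L| = 125 · 1.4142 · 1.0032 / (1.077 · 1.0012) ≈ 164.46
Gain = 20 log₁₀(164.46) ≈ 44.32 dB
∠L = (45.00° + 4.57°) − (21.80° + 2.86°) = 24.91°

44.3 dB, 24.9°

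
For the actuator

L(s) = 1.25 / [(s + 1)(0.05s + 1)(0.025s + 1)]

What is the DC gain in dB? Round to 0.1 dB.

L(0) = 1.25 · 1 / 1 = 1.25
20 log₁₀(1.25) ≈ 1.94 dB

1.9 dB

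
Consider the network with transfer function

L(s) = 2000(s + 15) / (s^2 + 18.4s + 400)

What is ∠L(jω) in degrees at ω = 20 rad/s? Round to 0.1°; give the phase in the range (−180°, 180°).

-36.9°

At s = jω = j20:
zero (s+15): 15 + j20 → |·| = √(15²+20²) = √625 ≈ 25, ∠ = arctan(20/15) ≈ 53.13°
quadratic: (j20)² + 18.4·j20 + 400 = 0 + j368 → |·| ≈ 368, ∠ ≈ 90.00°
∠L = 53.13° − 90.00° = -36.87°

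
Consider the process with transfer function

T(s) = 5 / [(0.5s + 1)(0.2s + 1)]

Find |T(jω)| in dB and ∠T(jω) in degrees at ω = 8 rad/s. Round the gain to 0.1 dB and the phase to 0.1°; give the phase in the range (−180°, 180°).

At ω = 8 rad/s:
pole (1 + j8·0.5) = 1 + j4 → |·| ≈ 4.1231, ∠ ≈ 75.96°
pole (1 + j8·0.2) = 1 + j1.6 → |·| ≈ 1.8868, ∠ ≈ 57.99°
|T| = 5 · 1 / (4.1231 · 1.8868) ≈ 0.64272
Gain = 20 log₁₀(0.64272) ≈ -3.84 dB
∠T = (0°) − (75.96° + 57.99°) = -133.95°

-3.8 dB, -134.0°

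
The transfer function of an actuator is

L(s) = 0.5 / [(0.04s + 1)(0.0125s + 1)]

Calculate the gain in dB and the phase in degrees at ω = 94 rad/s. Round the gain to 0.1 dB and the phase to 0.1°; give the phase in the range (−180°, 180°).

At ω = 94 rad/s:
pole (1 + j94·0.04) = 1 + j3.76 → |·| ≈ 3.8907, ∠ ≈ 75.11°
pole (1 + j94·0.0125) = 1 + j1.175 → |·| ≈ 1.5429, ∠ ≈ 49.60°
|L| = 0.5 · 1 / (3.8907 · 1.5429) ≈ 0.083292
Gain = 20 log₁₀(0.083292) ≈ -21.59 dB
∠L = (0°) − (75.11° + 49.60°) = -124.71°

-21.6 dB, -124.7°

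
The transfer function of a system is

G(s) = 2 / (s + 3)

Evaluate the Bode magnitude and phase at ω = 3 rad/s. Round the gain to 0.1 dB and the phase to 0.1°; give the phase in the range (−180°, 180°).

-6.5 dB, -45.0°

At s = jω = j3:
pole (s+3): 3 + j3 → |·| = √(3²+3²) = √18 ≈ 4.2426, ∠ = arctan(3/3) ≈ 45.00°
|G| = 2 / 4.2426 ≈ 0.47141
Gain = 20 log₁₀(0.47141) ≈ -6.53 dB
∠G = 0.00° − 45.00° = -45.00°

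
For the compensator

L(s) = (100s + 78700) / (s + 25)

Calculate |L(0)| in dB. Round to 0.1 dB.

70.0 dB

L(0) = 78700 / 25 = 3148
20 log₁₀(3148) ≈ 69.96 dB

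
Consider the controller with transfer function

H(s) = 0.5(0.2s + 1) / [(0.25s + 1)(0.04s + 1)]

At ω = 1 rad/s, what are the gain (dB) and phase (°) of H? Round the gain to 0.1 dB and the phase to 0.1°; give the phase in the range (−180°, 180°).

-6.1 dB, -5.0°

At ω = 1 rad/s:
zero (1 + j1·0.2) = 1 + j0.2 → |·| ≈ 1.0198, ∠ ≈ 11.31°
pole (1 + j1·0.25) = 1 + j0.25 → |·| ≈ 1.0308, ∠ ≈ 14.04°
pole (1 + j1·0.04) = 1 + j0.04 → |·| ≈ 1.0008, ∠ ≈ 2.29°
|H| = 0.5 · 1.0198 / (1.0308 · 1.0008) ≈ 0.49427
Gain = 20 log₁₀(0.49427) ≈ -6.12 dB
∠H = (11.31°) − (14.04° + 2.29°) = -5.02°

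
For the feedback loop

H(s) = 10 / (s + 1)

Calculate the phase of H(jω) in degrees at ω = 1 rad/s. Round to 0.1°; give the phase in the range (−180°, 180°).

-45.0°

At s = jω = j1:
pole (s+1): 1 + j1 → |·| = √(1²+1²) = √2 ≈ 1.4142, ∠ = arctan(1/1) ≈ 45.00°
∠H = 0.00° − 45.00° = -45.00°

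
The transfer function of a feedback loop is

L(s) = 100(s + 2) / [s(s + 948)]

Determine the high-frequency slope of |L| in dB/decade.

-20 dB/decade

Each pole contributes −20 dB/decade at high frequency; each zero contributes +20 dB/decade.
Net: 1 zero(s) − 2 pole(s) → -20 dB/decade.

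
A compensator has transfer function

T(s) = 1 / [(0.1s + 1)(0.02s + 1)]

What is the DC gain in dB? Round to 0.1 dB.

T(0) = 1 · 1 / 1 = 1
20 log₁₀(1) ≈ 0.00 dB

0.0 dB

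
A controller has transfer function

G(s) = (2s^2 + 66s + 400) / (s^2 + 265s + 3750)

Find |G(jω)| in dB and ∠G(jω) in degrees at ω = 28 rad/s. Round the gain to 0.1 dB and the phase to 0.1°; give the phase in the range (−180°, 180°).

Substitute s = j28:
Numerator: 2(j28)^2 + 66(j28) + 400 = -1168 + j1848
Denominator: (j28)^2 + 265(j28) + 3750 = 2966 + j7420
|N| = √(1168² + 1848²) ≈ 2186.2, ∠N ≈ 122.29°
|D| = √(2966² + 7420²) ≈ 7990.8, ∠D ≈ 68.21°
|G| = 2186.2 / 7990.8 ≈ 0.27359
Gain = 20 log₁₀(0.27359) ≈ -11.26 dB
∠G = 122.29° − 68.21° = 54.08°

-11.3 dB, 54.1°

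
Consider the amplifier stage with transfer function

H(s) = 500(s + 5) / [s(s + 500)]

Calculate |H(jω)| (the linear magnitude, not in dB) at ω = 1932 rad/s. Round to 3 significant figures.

At s = jω = j1932:
zero (s+5): 5 + j1932 → |·| = √(5²+1932²) = √3732649 ≈ 1932, ∠ = arctan(1932/5) ≈ 89.85°
pole (s+500): 500 + j1932 → |·| = √(500²+1932²) = √3982624 ≈ 1995.7, ∠ = arctan(1932/500) ≈ 75.49°
pole at origin: |s| = 1932, ∠ = 90.00° (in denominator)
|H| = 500 · 1932 / 3.8557e+06 ≈ 0.25054

0.251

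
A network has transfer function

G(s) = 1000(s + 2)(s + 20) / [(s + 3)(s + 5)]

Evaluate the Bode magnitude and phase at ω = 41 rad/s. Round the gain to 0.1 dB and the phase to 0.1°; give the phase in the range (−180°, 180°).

60.9 dB, -17.7°

At s = jω = j41:
zero (s+2): 2 + j41 → |·| = √(2²+41²) = √1685 ≈ 41.049, ∠ = arctan(41/2) ≈ 87.21°
zero (s+20): 20 + j41 → |·| = √(20²+41²) = √2081 ≈ 45.618, ∠ = arctan(41/20) ≈ 64.00°
pole (s+3): 3 + j41 → |·| = √(3²+41²) = √1690 ≈ 41.11, ∠ = arctan(41/3) ≈ 85.82°
pole (s+5): 5 + j41 → |·| = √(5²+41²) = √1706 ≈ 41.304, ∠ = arctan(41/5) ≈ 83.05°
|G| = 1000 · 1872.6 / 1698 ≈ 1102.8
Gain = 20 log₁₀(1102.8) ≈ 60.85 dB
∠G = 151.21° − 168.87° = -17.66°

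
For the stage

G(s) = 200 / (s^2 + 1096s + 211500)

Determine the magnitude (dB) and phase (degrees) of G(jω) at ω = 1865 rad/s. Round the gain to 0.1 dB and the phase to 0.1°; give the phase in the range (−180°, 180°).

-85.7 dB, -148.0°

Substitute s = j1865:
Numerator: 200 = 200 + j0
Denominator: (j1865)^2 + 1096(j1865) + 211500 = -3266725 + j2044040
|N| = √(200² + 0²) ≈ 200, ∠N ≈ 0.00°
|D| = √(3266725² + 2044040²) ≈ 3.8535e+06, ∠D ≈ 147.97°
|G| = 200 / 3.8535e+06 ≈ 5.1901e-05
Gain = 20 log₁₀(5.1901e-05) ≈ -85.70 dB
∠G = 0.00° − 147.97° = -147.97°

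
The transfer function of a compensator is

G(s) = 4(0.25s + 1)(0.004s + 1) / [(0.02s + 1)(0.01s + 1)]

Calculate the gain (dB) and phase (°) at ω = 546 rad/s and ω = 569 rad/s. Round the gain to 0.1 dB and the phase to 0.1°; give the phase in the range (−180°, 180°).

ω = 546: 26.7 dB, -9.4°; ω = 569: 26.6 dB, -9.1°

At ω = 546 rad/s:
zero (1 + j546·0.25) = 1 + j136.5 → |·| ≈ 136.5, ∠ ≈ 89.58°
zero (1 + j546·0.004) = 1 + j2.184 → |·| ≈ 2.4021, ∠ ≈ 65.40°
pole (1 + j546·0.02) = 1 + j10.92 → |·| ≈ 10.966, ∠ ≈ 84.77°
pole (1 + j546·0.01) = 1 + j5.46 → |·| ≈ 5.5508, ∠ ≈ 79.62°
|G| = 4 · 136.5 · 2.4021 / (10.966 · 5.5508) ≈ 21.547
Gain = 20 log₁₀(21.547) ≈ 26.67 dB
∠G = (89.58° + 65.40°) − (84.77° + 79.62°) = -9.41°

At ω = 569 rad/s:
zero (1 + j569·0.25) = 1 + j142.25 → |·| ≈ 142.25, ∠ ≈ 89.60°
zero (1 + j569·0.004) = 1 + j2.276 → |·| ≈ 2.486, ∠ ≈ 66.28°
pole (1 + j569·0.02) = 1 + j11.38 → |·| ≈ 11.424, ∠ ≈ 84.98°
pole (1 + j569·0.01) = 1 + j5.69 → |·| ≈ 5.7772, ∠ ≈ 80.03°
|G| = 4 · 142.25 · 2.486 / (11.424 · 5.7772) ≈ 21.433
Gain = 20 log₁₀(21.433) ≈ 26.62 dB
∠G = (89.60° + 66.28°) − (84.98° + 80.03°) = -9.13°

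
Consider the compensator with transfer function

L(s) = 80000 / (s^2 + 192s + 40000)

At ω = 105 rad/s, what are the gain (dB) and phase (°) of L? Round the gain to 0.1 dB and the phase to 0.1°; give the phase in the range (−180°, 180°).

At s = jω = j105:
quadratic: (j105)² + 192·j105 + 40000 = 28975 + j20160 → |·| ≈ 35298, ∠ ≈ 34.83°
|L| = 80000 / 35298 ≈ 2.2664
Gain = 20 log₁₀(2.2664) ≈ 7.11 dB
∠L = 0.00° − 34.83° = -34.83°

7.1 dB, -34.8°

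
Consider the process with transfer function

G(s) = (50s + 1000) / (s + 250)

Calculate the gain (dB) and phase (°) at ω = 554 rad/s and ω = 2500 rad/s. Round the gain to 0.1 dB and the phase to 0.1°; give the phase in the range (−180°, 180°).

Substitute s = j554:
Numerator: 50(j554) + 1000 = 1000 + j27700
Denominator: (j554) + 250 = 250 + j554
|N| = √(1000² + 27700²) ≈ 27718, ∠N ≈ 87.93°
|D| = √(250² + 554²) ≈ 607.8, ∠D ≈ 65.71°
|G| = 27718 / 607.8 ≈ 45.604
Gain = 20 log₁₀(45.604) ≈ 33.18 dB
∠G = 87.93° − 65.71° = 22.22°

Substitute s = j2500:
Numerator: 50(j2500) + 1000 = 1000 + j125000
Denominator: (j2500) + 250 = 250 + j2500
|N| = √(1000² + 125000²) ≈ 1.25e+05, ∠N ≈ 89.54°
|D| = √(250² + 2500²) ≈ 2512.5, ∠D ≈ 84.29°
|G| = 1.25e+05 / 2512.5 ≈ 49.751
Gain = 20 log₁₀(49.751) ≈ 33.94 dB
∠G = 89.54° − 84.29° = 5.25°

ω = 554: 33.2 dB, 22.2°; ω = 2500: 33.9 dB, 5.3°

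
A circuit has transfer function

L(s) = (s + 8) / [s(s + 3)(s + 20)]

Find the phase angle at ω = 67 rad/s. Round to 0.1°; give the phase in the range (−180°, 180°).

-167.6°

At s = jω = j67:
zero (s+8): 8 + j67 → |·| = √(8²+67²) = √4553 ≈ 67.476, ∠ = arctan(67/8) ≈ 83.19°
pole (s+3): 3 + j67 → |·| = √(3²+67²) = √4498 ≈ 67.067, ∠ = arctan(67/3) ≈ 87.44°
pole (s+20): 20 + j67 → |·| = √(20²+67²) = √4889 ≈ 69.921, ∠ = arctan(67/20) ≈ 73.38°
pole at origin: |s| = 67, ∠ = 90.00° (in denominator)
∠L = 83.19° − 250.82° = -167.63°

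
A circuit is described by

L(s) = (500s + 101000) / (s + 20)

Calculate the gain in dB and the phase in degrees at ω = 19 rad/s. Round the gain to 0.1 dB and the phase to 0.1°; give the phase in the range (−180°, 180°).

71.3 dB, -38.2°

Substitute s = j19:
Numerator: 500(j19) + 101000 = 101000 + j9500
Denominator: (j19) + 20 = 20 + j19
|N| = √(101000² + 9500²) ≈ 1.0145e+05, ∠N ≈ 5.37°
|D| = √(20² + 19²) ≈ 27.586, ∠D ≈ 43.53°
|L| = 1.0145e+05 / 27.586 ≈ 3677.6
Gain = 20 log₁₀(3677.6) ≈ 71.31 dB
∠L = 5.37° − 43.53° = -38.16°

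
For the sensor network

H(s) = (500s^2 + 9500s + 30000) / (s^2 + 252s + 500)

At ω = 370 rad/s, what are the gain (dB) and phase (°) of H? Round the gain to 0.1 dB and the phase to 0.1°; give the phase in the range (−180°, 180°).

52.4 dB, 31.4°

Substitute s = j370:
Numerator: 500(j370)^2 + 9500(j370) + 30000 = -68420000 + j3515000
Denominator: (j370)^2 + 252(j370) + 500 = -136400 + j93240
|N| = √(68420000² + 3515000²) ≈ 6.851e+07, ∠N ≈ 177.06°
|D| = √(136400² + 93240²) ≈ 1.6522e+05, ∠D ≈ 145.64°
|H| = 6.851e+07 / 1.6522e+05 ≈ 414.66
Gain = 20 log₁₀(414.66) ≈ 52.35 dB
∠H = 177.06° − 145.64° = 31.42°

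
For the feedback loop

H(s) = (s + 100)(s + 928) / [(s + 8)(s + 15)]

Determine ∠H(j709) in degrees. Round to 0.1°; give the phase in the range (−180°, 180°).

At s = jω = j709:
zero (s+100): 100 + j709 → |·| = √(100²+709²) = √512681 ≈ 716.02, ∠ = arctan(709/100) ≈ 81.97°
zero (s+928): 928 + j709 → |·| = √(928²+709²) = √1363865 ≈ 1167.8, ∠ = arctan(709/928) ≈ 37.38°
pole (s+8): 8 + j709 → |·| = √(8²+709²) = √502745 ≈ 709.05, ∠ = arctan(709/8) ≈ 89.35°
pole (s+15): 15 + j709 → |·| = √(15²+709²) = √502906 ≈ 709.16, ∠ = arctan(709/15) ≈ 88.79°
∠H = 119.35° − 178.14° = -58.79°

-58.8°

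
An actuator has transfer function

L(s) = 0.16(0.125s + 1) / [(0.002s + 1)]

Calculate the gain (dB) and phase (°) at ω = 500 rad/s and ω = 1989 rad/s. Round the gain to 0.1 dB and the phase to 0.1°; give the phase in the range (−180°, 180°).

ω = 500: 17.0 dB, 44.1°; ω = 1989: 19.7 dB, 13.9°

At ω = 500 rad/s:
zero (1 + j500·0.125) = 1 + j62.5 → |·| ≈ 62.508, ∠ ≈ 89.08°
pole (1 + j500·0.002) = 1 + j1 → |·| ≈ 1.4142, ∠ ≈ 45.00°
|L| = 0.16 · 62.508 / (1.4142) ≈ 7.072
Gain = 20 log₁₀(7.072) ≈ 16.99 dB
∠L = (89.08°) − (45.00°) = 44.08°

At ω = 1989 rad/s:
zero (1 + j1989·0.125) = 1 + j248.625 → |·| ≈ 248.63, ∠ ≈ 89.77°
pole (1 + j1989·0.002) = 1 + j3.978 → |·| ≈ 4.1018, ∠ ≈ 75.89°
|L| = 0.16 · 248.63 / (4.1018) ≈ 9.6984
Gain = 20 log₁₀(9.6984) ≈ 19.73 dB
∠L = (89.77°) − (75.89°) = 13.88°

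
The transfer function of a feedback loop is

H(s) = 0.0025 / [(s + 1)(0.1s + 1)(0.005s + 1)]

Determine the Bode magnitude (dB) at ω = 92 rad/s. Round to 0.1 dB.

At ω = 92 rad/s:
pole (1 + j92·1) = 1 + j92 → |·| ≈ 92.005, ∠ ≈ 89.38°
pole (1 + j92·0.1) = 1 + j9.2 → |·| ≈ 9.2542, ∠ ≈ 83.80°
pole (1 + j92·0.005) = 1 + j0.46 → |·| ≈ 1.1007, ∠ ≈ 24.70°
|H| = 0.0025 · 1 / (92.005 · 9.2542 · 1.1007) ≈ 2.6676e-06
Gain = 20 log₁₀(2.6676e-06) ≈ -111.48 dB

-111.5 dB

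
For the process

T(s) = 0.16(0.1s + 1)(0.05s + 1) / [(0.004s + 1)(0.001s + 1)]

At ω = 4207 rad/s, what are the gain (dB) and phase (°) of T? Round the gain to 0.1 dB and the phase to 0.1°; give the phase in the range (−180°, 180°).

At ω = 4207 rad/s:
zero (1 + j4207·0.1) = 1 + j420.7 → |·| ≈ 420.7, ∠ ≈ 89.86°
zero (1 + j4207·0.05) = 1 + j210.35 → |·| ≈ 210.35, ∠ ≈ 89.73°
pole (1 + j4207·0.004) = 1 + j16.828 → |·| ≈ 16.858, ∠ ≈ 86.60°
pole (1 + j4207·0.001) = 1 + j4.207 → |·| ≈ 4.3242, ∠ ≈ 76.63°
|T| = 0.16 · 420.7 · 210.35 / (16.858 · 4.3242) ≈ 194.23
Gain = 20 log₁₀(194.23) ≈ 45.77 dB
∠T = (89.86° + 89.73°) − (86.60° + 76.63°) = 16.36°

45.8 dB, 16.4°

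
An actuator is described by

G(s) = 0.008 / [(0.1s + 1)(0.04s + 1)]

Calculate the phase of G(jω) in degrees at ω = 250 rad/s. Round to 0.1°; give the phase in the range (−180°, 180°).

At ω = 250 rad/s:
pole (1 + j250·0.1) = 1 + j25 → |·| ≈ 25.02, ∠ ≈ 87.71°
pole (1 + j250·0.04) = 1 + j10 → |·| ≈ 10.05, ∠ ≈ 84.29°
∠G = (0°) − (87.71° + 84.29°) = -172.00°

-172.0°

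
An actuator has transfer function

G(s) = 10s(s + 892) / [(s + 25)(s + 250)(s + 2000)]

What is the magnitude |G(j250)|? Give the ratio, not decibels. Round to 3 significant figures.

At s = jω = j250:
zero (s+892): 892 + j250 → |·| = √(892²+250²) = √858164 ≈ 926.37, ∠ = arctan(250/892) ≈ 15.66°
zero at origin: s = j250 → |·| = 250, ∠ = 90.00°
pole (s+25): 25 + j250 → |·| = √(25²+250²) = √63125 ≈ 251.25, ∠ = arctan(250/25) ≈ 84.29°
pole (s+250): 250 + j250 → |·| = √(250²+250²) = √125000 ≈ 353.55, ∠ = arctan(250/250) ≈ 45.00°
pole (s+2000): 2000 + j250 → |·| = √(2000²+250²) = √4062500 ≈ 2015.6, ∠ = arctan(250/2000) ≈ 7.13°
|G| = 10 · 2.3159e+05 / 1.7904e+08 ≈ 0.012935

0.0129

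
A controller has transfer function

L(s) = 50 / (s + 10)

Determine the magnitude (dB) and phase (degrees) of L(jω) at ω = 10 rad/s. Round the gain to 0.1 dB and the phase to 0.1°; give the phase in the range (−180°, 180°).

11.0 dB, -45.0°

At s = jω = j10:
pole (s+10): 10 + j10 → |·| = √(10²+10²) = √200 ≈ 14.142, ∠ = arctan(10/10) ≈ 45.00°
|L| = 50 / 14.142 ≈ 3.5356
Gain = 20 log₁₀(3.5356) ≈ 10.97 dB
∠L = 0.00° − 45.00° = -45.00°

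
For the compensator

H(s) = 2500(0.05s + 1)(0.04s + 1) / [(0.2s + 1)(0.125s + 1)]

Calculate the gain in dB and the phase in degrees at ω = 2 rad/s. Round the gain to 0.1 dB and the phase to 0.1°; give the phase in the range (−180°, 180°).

At ω = 2 rad/s:
zero (1 + j2·0.05) = 1 + j0.1 → |·| ≈ 1.005, ∠ ≈ 5.71°
zero (1 + j2·0.04) = 1 + j0.08 → |·| ≈ 1.0032, ∠ ≈ 4.57°
pole (1 + j2·0.2) = 1 + j0.4 → |·| ≈ 1.077, ∠ ≈ 21.80°
pole (1 + j2·0.125) = 1 + j0.25 → |·| ≈ 1.0308, ∠ ≈ 14.04°
|H| = 2500 · 1.005 · 1.0032 / (1.077 · 1.0308) ≈ 2270.4
Gain = 20 log₁₀(2270.4) ≈ 67.12 dB
∠H = (5.71° + 4.57°) − (21.80° + 14.04°) = -25.56°

67.1 dB, -25.6°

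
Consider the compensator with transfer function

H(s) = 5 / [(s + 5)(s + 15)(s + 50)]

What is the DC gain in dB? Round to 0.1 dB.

-57.5 dB

H(0) = 5 / (5·15·50) ≈ 0.0013333
20 log₁₀(0.0013333) ≈ -57.50 dB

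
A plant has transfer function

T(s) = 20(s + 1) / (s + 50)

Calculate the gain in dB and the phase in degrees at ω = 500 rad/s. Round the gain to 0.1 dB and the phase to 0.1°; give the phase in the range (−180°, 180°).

26.0 dB, 5.6°

At s = jω = j500:
zero (s+1): 1 + j500 → |·| = √(1²+500²) = √250001 ≈ 500, ∠ = arctan(500/1) ≈ 89.89°
pole (s+50): 50 + j500 → |·| = √(50²+500²) = √252500 ≈ 502.49, ∠ = arctan(500/50) ≈ 84.29°
|T| = 20 · 500 / 502.49 ≈ 19.901
Gain = 20 log₁₀(19.901) ≈ 25.98 dB
∠T = 89.89° − 84.29° = 5.60°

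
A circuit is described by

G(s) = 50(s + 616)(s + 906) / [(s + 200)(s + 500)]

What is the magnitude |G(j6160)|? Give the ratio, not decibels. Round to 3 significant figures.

At s = jω = j6160:
zero (s+616): 616 + j6160 → |·| = √(616²+6160²) = √38325056 ≈ 6190.7, ∠ = arctan(6160/616) ≈ 84.29°
zero (s+906): 906 + j6160 → |·| = √(906²+6160²) = √38766436 ≈ 6226.3, ∠ = arctan(6160/906) ≈ 81.63°
pole (s+200): 200 + j6160 → |·| = √(200²+6160²) = √37985600 ≈ 6163.2, ∠ = arctan(6160/200) ≈ 88.14°
pole (s+500): 500 + j6160 → |·| = √(500²+6160²) = √38195600 ≈ 6180.3, ∠ = arctan(6160/500) ≈ 85.36°
|G| = 50 · 3.8545e+07 / 3.809e+07 ≈ 50.597

50.6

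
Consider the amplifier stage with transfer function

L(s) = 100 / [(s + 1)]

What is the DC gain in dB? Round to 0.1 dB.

40.0 dB

L(0) = 100 · 1 / 1 = 100
20 log₁₀(100) ≈ 40.00 dB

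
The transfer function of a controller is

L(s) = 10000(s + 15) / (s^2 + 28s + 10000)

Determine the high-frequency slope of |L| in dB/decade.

-20 dB/decade

Each pole contributes −20 dB/decade at high frequency; each zero contributes +20 dB/decade.
Net: 1 zero(s) − 2 pole(s) → -20 dB/decade.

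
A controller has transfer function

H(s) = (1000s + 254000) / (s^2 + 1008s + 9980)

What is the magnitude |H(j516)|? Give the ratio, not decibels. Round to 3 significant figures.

Substitute s = j516:
Numerator: 1000(j516) + 254000 = 254000 + j516000
Denominator: (j516)^2 + 1008(j516) + 9980 = -256276 + j520128
|N| = √(254000² + 516000²) ≈ 5.7513e+05, ∠N ≈ 63.79°
|D| = √(256276² + 520128²) ≈ 5.7984e+05, ∠D ≈ 116.23°
|H| = 5.7513e+05 / 5.7984e+05 ≈ 0.99188

0.992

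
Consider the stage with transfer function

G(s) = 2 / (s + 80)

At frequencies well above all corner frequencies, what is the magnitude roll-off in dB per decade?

-20 dB/decade

Each pole contributes −20 dB/decade at high frequency; each zero contributes +20 dB/decade.
Net: 0 zero(s) − 1 pole(s) → -20 dB/decade.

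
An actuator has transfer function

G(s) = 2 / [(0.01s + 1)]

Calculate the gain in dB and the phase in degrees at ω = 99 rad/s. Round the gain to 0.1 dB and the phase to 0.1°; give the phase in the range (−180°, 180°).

At ω = 99 rad/s:
pole (1 + j99·0.01) = 1 + j0.99 → |·| ≈ 1.4072, ∠ ≈ 44.71°
|G| = 2 · 1 / (1.4072) ≈ 1.4213
Gain = 20 log₁₀(1.4213) ≈ 3.05 dB
∠G = (0°) − (44.71°) = -44.71°

3.1 dB, -44.7°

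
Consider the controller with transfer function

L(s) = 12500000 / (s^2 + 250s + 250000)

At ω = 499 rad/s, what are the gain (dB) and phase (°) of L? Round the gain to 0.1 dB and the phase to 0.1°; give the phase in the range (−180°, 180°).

40.0 dB, -89.5°

At s = jω = j499:
quadratic: (j499)² + 250·j499 + 250000 = 999 + j124750 → |·| ≈ 1.2475e+05, ∠ ≈ 89.54°
|L| = 12500000 / 1.2475e+05 ≈ 100.2
Gain = 20 log₁₀(100.2) ≈ 40.02 dB
∠L = 0.00° − 89.54° = -89.54°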